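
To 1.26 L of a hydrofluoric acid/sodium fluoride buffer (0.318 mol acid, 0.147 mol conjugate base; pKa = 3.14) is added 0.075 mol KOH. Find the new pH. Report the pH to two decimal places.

pH = 3.10

OH- converts HF to F-: HF → 0.243 mol, F- → 0.222 mol.
pH = pKa + log(n_F-/n_HF) = 3.14 + log(0.222/0.243) = 3.14 + (-0.039)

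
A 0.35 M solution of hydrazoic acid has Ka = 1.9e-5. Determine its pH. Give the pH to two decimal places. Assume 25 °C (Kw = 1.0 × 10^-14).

pH = 2.59

HN3 ⇌ N3- + H+
From the ICE table, Ka = [H+]²/(0.35 − [H+]) = 1.9 × 10^-5.
Neglecting [H+] in the denominator: [H+] = √(1.9 × 10^-5 × 0.35) = 2.58 × 10^-3 M
([H+]/C₀ = 0.74% < 5%, so the approximation holds.)
pH = −log[H+] = −log(2.58 × 10^-3) = 2.59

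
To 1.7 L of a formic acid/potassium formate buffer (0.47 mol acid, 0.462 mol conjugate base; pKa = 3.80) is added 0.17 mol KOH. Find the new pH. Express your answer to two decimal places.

pH = 4.12

After neutralization: n(HCOOH) = 0.3 mol, n(HCOO-) = 0.632 mol.
Henderson–Hasselbalch with mole ratio 0.632/0.3: pH = 3.80 + (+0.324)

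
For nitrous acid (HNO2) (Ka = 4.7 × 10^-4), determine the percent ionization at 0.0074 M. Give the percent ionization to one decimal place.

22.2%

HNO2 ⇌ NO2- + H+; let x = [H+] at equilibrium.
Solve x² + 0.00047x − 3.48e-06 = 0 → x = 1.64 × 10^-3 M
Fraction ionized = 1.64 × 10^-3 / 0.0074 = 0.2216 → 22.2%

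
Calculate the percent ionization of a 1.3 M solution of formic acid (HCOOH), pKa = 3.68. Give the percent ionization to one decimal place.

HCOOH ⇌ HCOO- + H+; let x = [H+] at equilibrium.
Ka = 10^(−3.68) = 2.09 × 10^-4
x ≈ √(Ka·C₀) = √(2.09 × 10^-4 × 1.3) = 1.65 × 10^-2 M
% ionization = x/C₀ × 100% = 1.65 × 10^-2/1.3 × 100% = 1.3%

1.3%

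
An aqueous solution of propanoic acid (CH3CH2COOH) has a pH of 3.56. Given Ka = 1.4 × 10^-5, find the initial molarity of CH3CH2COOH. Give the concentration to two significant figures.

C₀ = 5.7 × 10^-3 M

[H+] = 10^(-3.56) = 2.75 × 10^-4 M = x
Ka = x²/(C₀ − x) ⇒ C₀ = x + x²/Ka
C₀ = 2.75 × 10^-4 + (2.75 × 10^-4)²/(1.4 × 10^-5) = 5.68 × 10^-3 M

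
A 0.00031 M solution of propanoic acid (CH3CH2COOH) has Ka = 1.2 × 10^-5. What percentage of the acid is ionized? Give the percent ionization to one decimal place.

17.8%

CH3CH2COOH ⇌ CH3CH2COO- + H+; let x = [H+] at equilibrium.
Solve x² + 1.2e-05x − 3.72e-09 = 0 → x = 5.53 × 10^-5 M
Fraction ionized = 5.53 × 10^-5 / 0.00031 = 0.1784 → 17.8%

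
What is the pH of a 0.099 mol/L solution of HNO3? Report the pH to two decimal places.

HNO3 is a strong acid and dissociates completely, so [H+] = 0.099 M.
pH = -log(0.099) = 1.00

pH = 1.00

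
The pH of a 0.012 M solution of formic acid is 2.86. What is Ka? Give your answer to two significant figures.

[H+] = 10^(-2.86) = 1.38 × 10^-3 M
At equilibrium [HA] = 0.012 − 1.38 × 10^-3 = 1.06 × 10^-2 M
Ka = [H+][A-]/[HA] = (1.38 × 10^-3)² / 1.06 × 10^-2 = 1.8 × 10^-4

Ka = 1.8 × 10^-4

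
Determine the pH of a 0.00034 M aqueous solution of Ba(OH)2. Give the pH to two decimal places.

Ba(OH)2 is a strong base (each formula unit releases 2 OH-); [OH-] = 0.00068 M.
pOH = -log(0.00068) = 3.17
pH = 14.00 - 3.17 = 10.83

pH = 10.83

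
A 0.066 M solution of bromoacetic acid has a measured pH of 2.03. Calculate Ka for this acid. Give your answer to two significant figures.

Ka = 1.5 × 10^-3

[H+] = 10^(-2.03) = 9.33 × 10^-3 M
At equilibrium [HA] = 0.066 − 9.33 × 10^-3 = 5.67 × 10^-2 M
Ka = [H+][A-]/[HA] = (9.33 × 10^-3)² / 5.67 × 10^-2 = 1.5 × 10^-3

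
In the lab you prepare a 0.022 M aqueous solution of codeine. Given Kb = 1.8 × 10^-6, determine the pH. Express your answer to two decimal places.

C18H21NO3 + H2O ⇌ C18H22NO3+ + OH-
From the ICE table, Kb = [OH-]²/(0.022 − [OH-]) = 1.8 × 10^-6.
Since Kb ≪ C₀, [OH-] ≈ √(Kb·C₀) = 1.99 × 10^-4 M.
pOH = 3.70, so pH = 14.00 − pOH = 10.30

pH = 10.30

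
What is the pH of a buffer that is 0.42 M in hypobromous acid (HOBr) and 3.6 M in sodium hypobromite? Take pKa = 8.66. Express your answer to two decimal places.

pH = 9.59

Using pH = pKa + log([base]/[acid]) with [base]/[acid] = 3.6/0.42:
pH = 8.66 + (+0.933) = 9.59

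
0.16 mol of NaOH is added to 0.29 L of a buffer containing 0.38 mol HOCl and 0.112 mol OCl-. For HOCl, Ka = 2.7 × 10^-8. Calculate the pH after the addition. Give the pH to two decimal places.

OH- converts HOCl to OCl-: HOCl → 0.22 mol, OCl- → 0.272 mol.
pKa = −log(2.7 × 10^-8) = 7.569
pH = pKa + log(n_OCl-/n_HOCl) = 7.569 + log(0.272/0.22) = 7.569 + (+0.092)

pH = 7.66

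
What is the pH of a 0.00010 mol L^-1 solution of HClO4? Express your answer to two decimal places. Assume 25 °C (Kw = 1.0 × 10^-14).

pH = 4.00

HClO4 is a strong acid and dissociates completely, so [H+] = 0.00010 M.
pH = -log(0.0001) = 4.00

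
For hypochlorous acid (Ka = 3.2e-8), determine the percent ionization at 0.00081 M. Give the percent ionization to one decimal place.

HOCl ⇌ OCl- + H+; let x = [H+] at equilibrium.
x ≈ √(Ka·C₀) = √(3.2 × 10^-8 × 0.00081) = 5.09 × 10^-6 M
Fraction ionized = 5.09 × 10^-6 / 0.00081 = 0.0063 → 0.6%

0.6%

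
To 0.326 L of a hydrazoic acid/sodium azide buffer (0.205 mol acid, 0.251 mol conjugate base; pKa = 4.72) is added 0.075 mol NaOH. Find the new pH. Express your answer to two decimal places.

After neutralization: n(HN3) = 0.13 mol, n(N3-) = 0.326 mol.
pH = pKa + log([A⁻]/[HA]) = 4.72 + log(0.326/0.13) = 4.72 +0.399

pH = 5.12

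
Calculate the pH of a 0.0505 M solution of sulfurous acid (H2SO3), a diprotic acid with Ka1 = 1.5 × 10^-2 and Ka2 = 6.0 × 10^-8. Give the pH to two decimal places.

pH = 1.68

Ka1 ≫ Ka2, so treat the first dissociation as the only significant source of H+.
Ka1 = x²/(0.0505 − x) = 1.5 × 10^-2
Solving the quadratic: x = (−Ka1 + √(Ka1² + 4·Ka1·C₀))/2 = 2.10 × 10^-2 M
pH = −log(2.10 × 10^-2) = 1.68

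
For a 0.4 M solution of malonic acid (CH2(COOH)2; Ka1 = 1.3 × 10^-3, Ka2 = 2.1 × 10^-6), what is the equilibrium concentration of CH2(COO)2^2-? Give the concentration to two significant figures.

2.1 × 10^-6 M

First ionization gives [H+] ≈ [CH2(COOH)COO-] = 2.22 × 10^-2 M.
Second step: Ka2 = [H+][CH2(COO)2^2-]/[CH2(COOH)COO-] ≈ [CH2(COO)2^2-] (since [H+] ≈ [CH2(COOH)COO-]).
So [CH2(COO)2^2-] ≈ Ka2.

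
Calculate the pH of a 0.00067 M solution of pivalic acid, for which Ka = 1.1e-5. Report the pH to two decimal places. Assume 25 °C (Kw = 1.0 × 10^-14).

pH = 4.09

(CH3)3CCOOH ⇌ (CH3)3CCOO- + H+
Ka = [H+]²/(0.00067 − [H+]) = 1.1 × 10^-5
The 5% rule fails; solving [H+]² + Ka·[H+] − Ka·C₀ = 0 exactly:
[H+] = (−Ka + √(Ka² + 4·Ka·C₀))/2 = 8.05 × 10^-5 M
pH = −log[H+] = −log(8.05 × 10^-5) = 4.09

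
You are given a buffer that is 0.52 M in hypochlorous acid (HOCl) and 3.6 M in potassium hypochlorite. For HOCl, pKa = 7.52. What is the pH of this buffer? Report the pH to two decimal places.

pH = 8.36

Henderson–Hasselbalch: pH = pKa + log([OCl-]/[HOCl]) = 7.52 + log(3.6/0.52)
pH = 7.52 + (+0.840) = 8.36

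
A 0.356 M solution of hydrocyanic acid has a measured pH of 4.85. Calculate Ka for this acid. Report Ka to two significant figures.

[H+] = 10^(-4.85) = 1.41 × 10^-5 M
At equilibrium [HA] = 0.356 − 1.41 × 10^-5 = 3.56 × 10^-1 M
Ka = [H+][A-]/[HA] = (1.41 × 10^-5)² / 3.56 × 10^-1 = 5.6 × 10^-10

Ka = 5.6 × 10^-10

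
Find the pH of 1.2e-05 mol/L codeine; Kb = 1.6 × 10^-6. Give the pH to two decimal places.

pH = 8.56

C18H21NO3 + H2O ⇌ C18H22NO3+ + OH-
Kb = [OH-]²/(1.2e-05 − [OH-]) = 1.6 × 10^-6
Here C₀/Kb ≈ 7.5, so the small-[OH-] approximation fails. Use the quadratic:
[OH-] = [−1.6e-06 + √(1.6e-06² + 7.68e-11)]/2 = 3.65 × 10^-6 M
pOH = 5.44, so pH = 14.00 − pOH = 8.56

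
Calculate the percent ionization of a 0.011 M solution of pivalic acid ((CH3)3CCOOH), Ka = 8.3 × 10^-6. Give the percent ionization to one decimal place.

(CH3)3CCOOH ⇌ (CH3)3CCOO- + H+; let x = [H+] at equilibrium.
x ≈ √(Ka·C₀) = √(8.3 × 10^-6 × 0.011) = 3.02 × 10^-4 M
% ionization = x/C₀ × 100% = 3.02 × 10^-4/0.011 × 100% = 2.7%

2.7%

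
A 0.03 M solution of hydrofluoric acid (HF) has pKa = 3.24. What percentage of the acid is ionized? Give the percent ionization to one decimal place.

HF ⇌ F- + H+; let x = [H+] at equilibrium.
Ka = 10^(−3.24) = 5.75 × 10^-4
Solve x² + 0.000575x − 1.72e-05 = 0 → x = 3.88 × 10^-3 M
Fraction ionized = 3.88 × 10^-3 / 0.03 = 0.1293 → 12.9%

12.9%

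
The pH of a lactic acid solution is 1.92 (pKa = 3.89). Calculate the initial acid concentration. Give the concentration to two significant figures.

[H+] = 10^(-1.92) = 1.20 × 10^-2 M = x
Ka = 10^(−3.89) = 1.29 × 10^-4
Ka = x²/(C₀ − x) ⇒ C₀ = x + x²/Ka
C₀ = 1.20 × 10^-2 + (1.20 × 10^-2)²/(1.29 × 10^-4) = 1.13 M

C₀ = 1.1 M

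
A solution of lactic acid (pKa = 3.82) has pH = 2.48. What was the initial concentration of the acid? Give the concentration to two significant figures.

C₀ = 7.6 × 10^-2 M

[H+] = 10^(-2.48) = 3.31 × 10^-3 M = x
Ka = 10^(−3.82) = 1.51 × 10^-4
Ka = x²/(C₀ − x) ⇒ C₀ = x + x²/Ka
C₀ = 3.31 × 10^-3 + (3.31 × 10^-3)²/(1.51 × 10^-4) = 7.59 × 10^-2 M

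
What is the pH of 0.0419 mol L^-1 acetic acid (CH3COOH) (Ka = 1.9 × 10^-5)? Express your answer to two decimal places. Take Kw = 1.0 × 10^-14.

pH = 3.05

CH3COOH ⇌ CH3COO- + H+
Ka = [H+]²/(0.0419 − [H+]) = 1.9 × 10^-5
Assume [H+] ≪ 0.0419: [H+] ≈ √(1.9 × 10^-5 × 0.0419) = 8.92 × 10^-4 M
([H+]/C₀ = 2.1% < 5%, so the approximation holds.)
pH = −log(8.92 × 10^-4) = 3.05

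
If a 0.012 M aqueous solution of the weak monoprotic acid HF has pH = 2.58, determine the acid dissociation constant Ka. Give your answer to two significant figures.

[H+] = 10^(-2.58) = 2.63 × 10^-3 M
At equilibrium [HA] = 0.012 − 2.63 × 10^-3 = 9.37 × 10^-3 M
Ka = [H+][A-]/[HA] = (2.63 × 10^-3)² / 9.37 × 10^-3 = 7.4 × 10^-4

Ka = 7.4 × 10^-4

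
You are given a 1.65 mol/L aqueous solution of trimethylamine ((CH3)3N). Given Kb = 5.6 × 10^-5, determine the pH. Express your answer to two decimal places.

(CH3)3N + H2O ⇌ (CH3)3NH+ + OH-
From the ICE table, Kb = [OH-]²/(1.65 − [OH-]) = 5.6 × 10^-5.
Assume [OH-] ≪ 1.65: [OH-] ≈ √(5.6 × 10^-5 × 1.65) = 9.61 × 10^-3 M
([OH-]/C₀ = 0.58% < 5%, so the approximation holds.)
pOH = 2.02, so pH = 14.00 − pOH = 11.98

pH = 11.98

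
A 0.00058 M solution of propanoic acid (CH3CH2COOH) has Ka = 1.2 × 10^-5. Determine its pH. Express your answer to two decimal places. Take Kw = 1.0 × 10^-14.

CH3CH2COOH ⇌ CH3CH2COO- + H+
From the ICE table, Ka = x²/(0.00058 − x) = 1.2 × 10^-5.
The 5% rule fails; solving x² + Ka·x − Ka·C₀ = 0 exactly:
x = (−Ka + √(Ka² + 4·Ka·C₀))/2 = 7.76 × 10^-5 M
pH = −log[H+] = −log(7.76 × 10^-5) = 4.11

pH = 4.11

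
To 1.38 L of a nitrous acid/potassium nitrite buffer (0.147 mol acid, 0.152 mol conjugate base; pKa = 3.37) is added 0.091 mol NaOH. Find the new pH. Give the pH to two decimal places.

pH = 4.01

After neutralization: n(HNO2) = 0.056 mol, n(NO2-) = 0.243 mol.
pH = pKa + log([A⁻]/[HA]) = 3.37 + log(0.243/0.056) = 3.37 +0.637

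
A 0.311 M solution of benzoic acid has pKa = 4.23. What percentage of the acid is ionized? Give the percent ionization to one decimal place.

1.4%

C6H5COOH ⇌ C6H5COO- + H+; let x = [H+] at equilibrium.
Ka = 10^(−4.23) = 5.89 × 10^-5
x ≈ √(Ka·C₀) = √(5.89 × 10^-5 × 0.311) = 4.28 × 10^-3 M
Fraction ionized = 4.28 × 10^-3 / 0.311 = 0.0138 → 1.4%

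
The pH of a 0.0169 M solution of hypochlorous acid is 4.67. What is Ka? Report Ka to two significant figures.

Ka = 2.7 × 10^-8

[H+] = 10^(-4.67) = 2.14 × 10^-5 M
At equilibrium [HA] = 0.0169 − 2.14 × 10^-5 = 1.69 × 10^-2 M
Ka = [H+][A-]/[HA] = (2.14 × 10^-5)² / 1.69 × 10^-2 = 2.7 × 10^-8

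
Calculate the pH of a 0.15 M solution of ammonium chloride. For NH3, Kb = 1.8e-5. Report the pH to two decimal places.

pH = 5.04

NH4+ is the conjugate acid of the weak base NH3.
Ka = Kw/Kb = 1.0×10^-14 / 1.8 × 10^-5 = 5.56 × 10^-10
From the ICE table, Ka = [H+]²/(0.15 − [H+]) = 5.56 × 10^-10.
Assume [H+] ≪ 0.15: [H+] ≈ √(5.56 × 10^-10 × 0.15) = 9.13 × 10^-6 M
([H+]/C₀ = 0.0061% < 5%, so the approximation holds.)
pH = −log(9.13 × 10^-6) = 5.04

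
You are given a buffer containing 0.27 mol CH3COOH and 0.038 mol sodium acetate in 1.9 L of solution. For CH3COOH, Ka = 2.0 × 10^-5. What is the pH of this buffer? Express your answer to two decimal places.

pKa = −log(2.0 × 10^-5) = 4.699
Henderson–Hasselbalch: pH = pKa + log([CH3COO-]/[CH3COOH]) = 4.699 + log(0.038/0.27)
pH = 4.699 + (-0.852) = 3.85

pH = 3.85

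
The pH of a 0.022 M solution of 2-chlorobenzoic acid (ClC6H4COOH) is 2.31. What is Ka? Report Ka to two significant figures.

[H+] = 10^(-2.31) = 4.90 × 10^-3 M
At equilibrium [HA] = 0.022 − 4.90 × 10^-3 = 1.71 × 10^-2 M
Ka = [H+][A-]/[HA] = (4.90 × 10^-3)² / 1.71 × 10^-2 = 1.4 × 10^-3

Ka = 1.4 × 10^-3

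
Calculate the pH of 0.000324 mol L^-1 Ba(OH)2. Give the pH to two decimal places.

pH = 10.81

Ba(OH)2 is a strong base (each formula unit releases 2 OH-); [OH-] = 0.000648 M.
pOH = -log(0.000648) = 3.19
pH = 14.00 - 3.19 = 10.81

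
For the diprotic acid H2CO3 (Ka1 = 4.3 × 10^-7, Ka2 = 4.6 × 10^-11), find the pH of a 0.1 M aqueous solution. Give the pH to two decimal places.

pH = 3.68

Ka1 ≫ Ka2, so treat the first dissociation as the only significant source of H+.
Ka1 = x²/(0.1 − x) = 4.3 × 10^-7
x ≈ √(4.3 × 10^-7 × 0.1) = 2.07 × 10^-4 M
pH = −log(2.07 × 10^-4) = 3.68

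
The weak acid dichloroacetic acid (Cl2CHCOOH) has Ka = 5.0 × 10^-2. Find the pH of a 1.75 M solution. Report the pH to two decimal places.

pH = 0.57

Cl2CHCOOH ⇌ Cl2CHCOO- + H+
From the ICE table, Ka = [H+]²/(1.75 − [H+]) = 5.0 × 10^-2.
The 5% rule fails; solving [H+]² + Ka·[H+] − Ka·C₀ = 0 exactly:
[H+] = [−0.05 + √(0.05² + 0.35)]/2 = 2.72 × 10^-1 M
pH = −log[H+] = −log(2.72 × 10^-1) = 0.57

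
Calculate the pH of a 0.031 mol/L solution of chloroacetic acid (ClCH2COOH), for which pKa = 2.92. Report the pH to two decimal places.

ClCH2COOH ⇌ ClCH2COO- + H+
Ka = 10^(−2.92) = 1.20 × 10^-3
Ka = x²/(0.031 − x) = 1.20 × 10^-3
x is not negligible relative to C₀; solve x² + 0.0012·x − 3.72e-05 = 0.
x = [−0.0012 + √(0.0012² + 0.000149)]/2 = 5.53 × 10^-3 M
pH = −log[H+] = −log(5.53 × 10^-3) = 2.26

pH = 2.26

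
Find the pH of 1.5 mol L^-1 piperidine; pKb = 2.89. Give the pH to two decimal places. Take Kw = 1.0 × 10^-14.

pH = 12.64

C5H10NH + H2O ⇌ C5H10NH2+ + OH-
Kb = 10^(−2.89) = 1.29 × 10^-3
From the ICE table, Kb = [OH-]²/(1.5 − [OH-]) = 1.29 × 10^-3.
Since Kb ≪ C₀, [OH-] ≈ √(Kb·C₀) = 4.40 × 10^-2 M.
Check: 2.9% ionized — well under 5%, approximation valid.
pOH = 1.36, so pH = 14.00 − pOH = 12.64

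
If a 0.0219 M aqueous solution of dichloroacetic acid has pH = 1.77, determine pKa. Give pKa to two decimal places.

pKa = 1.23

[H+] = 10^(-1.77) = 1.70 × 10^-2 M
At equilibrium [HA] = 0.0219 − 1.70 × 10^-2 = 4.90 × 10^-3 M
Ka = [H+][A-]/[HA] = (1.70 × 10^-2)² / 4.90 × 10^-3 = 5.90 × 10^-2
pKa = -log(5.90 × 10^-2) = 1.23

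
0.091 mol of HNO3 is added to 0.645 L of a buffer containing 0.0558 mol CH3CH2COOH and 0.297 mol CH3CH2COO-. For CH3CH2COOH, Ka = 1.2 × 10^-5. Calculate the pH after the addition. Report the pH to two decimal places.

pH = 5.07

Added H+ converts CH3CH2COO- to CH3CH2COOH: CH3CH2COOH → 0.147 mol, CH3CH2COO- → 0.206 mol.
pKa = −log(1.2 × 10^-5) = 4.921
pH = pKa + log(n_CH3CH2COO-/n_CH3CH2COOH) = 4.921 + log(0.206/0.147) = 4.921 + (+0.147)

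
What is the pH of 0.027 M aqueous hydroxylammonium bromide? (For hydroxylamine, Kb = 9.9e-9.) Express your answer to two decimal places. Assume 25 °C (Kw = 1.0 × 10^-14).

NH3OH+ is the conjugate acid of the weak base NH2OH.
Ka = Kw/Kb = 1.0×10^-14 / 9.9 × 10^-9 = 1.01 × 10^-6
From the ICE table, Ka = x²/(0.027 − x) = 1.01 × 10^-6.
Since Ka ≪ C₀, x ≈ √(Ka·C₀) = 1.65 × 10^-4 M.
Check: 0.61% ionized — well under 5%, approximation valid.
pH = −log[H+] = −log(1.65 × 10^-4) = 3.78

pH = 3.78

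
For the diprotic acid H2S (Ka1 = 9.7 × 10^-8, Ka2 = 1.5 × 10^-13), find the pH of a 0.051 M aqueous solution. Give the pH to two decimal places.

Since Ka1 ≫ Ka2, the first ionization dominates [H+].
Ka1 = x²/(0.051 − x) = 9.7 × 10^-8
x ≈ √(9.7 × 10^-8 × 0.051) = 7.03 × 10^-5 M
pH = −log(7.03 × 10^-5) = 4.15

pH = 4.15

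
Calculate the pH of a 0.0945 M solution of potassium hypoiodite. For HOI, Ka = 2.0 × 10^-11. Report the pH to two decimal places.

pH = 11.82

OI- is the conjugate base of the weak acid HOI.
Kb = Kw/Ka = 1.0×10^-14 / 2.0 × 10^-11 = 5.00 × 10^-4
Kb = x²/(0.0945 − x) = 5.00 × 10^-4
The 5% rule fails; solving x² + Kb·x − Kb·C₀ = 0 exactly:
x = (−Kb + √(Kb² + 4·Kb·C₀))/2 = 6.63 × 10^-3 M
pOH = −log(6.63 × 10^-3) = 2.18; pH = 14.00 − 2.18 = 11.82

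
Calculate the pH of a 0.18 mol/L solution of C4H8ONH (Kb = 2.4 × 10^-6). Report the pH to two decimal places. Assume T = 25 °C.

pH = 10.82

C4H8ONH + H2O ⇌ C4H8ONH2+ + OH-
From the ICE table, Kb = x²/(0.18 − x) = 2.4 × 10^-6.
Since Kb ≪ C₀, x ≈ √(Kb·C₀) = 6.57 × 10^-4 M.
pOH = −log(6.57 × 10^-4) = 3.18; pH = 14.00 − 3.18 = 10.82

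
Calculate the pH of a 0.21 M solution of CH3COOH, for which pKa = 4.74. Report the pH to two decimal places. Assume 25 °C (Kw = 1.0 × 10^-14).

CH3COOH ⇌ CH3COO- + H+
Ka = 10^(−4.74) = 1.82 × 10^-5
Let x = [H+] at equilibrium. Ka = x²/(0.21 − x).
Since Ka ≪ C₀, x ≈ √(Ka·C₀) = 1.95 × 10^-3 M.
Check: 0.93% ionized — well under 5%, approximation valid.
pH = −log(1.95 × 10^-3) = 2.71

pH = 2.71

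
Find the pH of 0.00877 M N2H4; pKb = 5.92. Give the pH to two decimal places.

pH = 10.01

N2H4 + H2O ⇌ N2H5+ + OH-
Kb = 10^(−5.92) = 1.20 × 10^-6
From the ICE table, Kb = [OH-]²/(0.00877 − [OH-]) = 1.20 × 10^-6.
Assume [OH-] ≪ 0.00877: [OH-] ≈ √(1.20 × 10^-6 × 0.00877) = 1.03 × 10^-4 M
([OH-]/C₀ = 1.2% < 5%, so the approximation holds.)
pOH = −log(1.03 × 10^-4) = 3.99; pH = 14.00 − 3.99 = 10.01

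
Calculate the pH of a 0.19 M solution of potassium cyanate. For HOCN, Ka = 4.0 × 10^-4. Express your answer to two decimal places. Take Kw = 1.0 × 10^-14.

OCN- is the conjugate base of the weak acid HOCN.
Kb = Kw/Ka = 1.0×10^-14 / 4.0 × 10^-4 = 2.50 × 10^-11
From the ICE table, Kb = [OH-]²/(0.19 − [OH-]) = 2.50 × 10^-11.
Since Kb ≪ C₀, [OH-] ≈ √(Kb·C₀) = 2.18 × 10^-6 M.
pOH = 5.66, so pH = 14.00 − pOH = 8.34

pH = 8.34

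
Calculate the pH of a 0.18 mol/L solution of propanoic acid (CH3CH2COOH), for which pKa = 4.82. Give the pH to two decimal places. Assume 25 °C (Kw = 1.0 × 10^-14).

CH3CH2COOH ⇌ CH3CH2COO- + H+
Ka = 10^(−4.82) = 1.51 × 10^-5
From the ICE table, Ka = x²/(0.18 − x) = 1.51 × 10^-5.
Neglecting x in the denominator: x = √(1.51 × 10^-5 × 0.18) = 1.65 × 10^-3 M
(x/C₀ = 0.92% < 5%, so the approximation holds.)
pH = −log(1.65 × 10^-3) = 2.78

pH = 2.78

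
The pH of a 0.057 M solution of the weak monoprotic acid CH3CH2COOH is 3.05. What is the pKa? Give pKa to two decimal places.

[H+] = 10^(-3.05) = 8.91 × 10^-4 M
At equilibrium [HA] = 0.057 − 8.91 × 10^-4 = 5.61 × 10^-2 M
Ka = [H+][A-]/[HA] = (8.91 × 10^-4)² / 5.61 × 10^-2 = 1.42 × 10^-5
pKa = -log(1.42 × 10^-5) = 4.85

pKa = 4.85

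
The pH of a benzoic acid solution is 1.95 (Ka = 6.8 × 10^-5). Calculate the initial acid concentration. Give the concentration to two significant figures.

C₀ = 1.9 M

[H+] = 10^(-1.95) = 1.12 × 10^-2 M = x
Ka = x²/(C₀ − x) ⇒ C₀ = x + x²/Ka
C₀ = 1.12 × 10^-2 + (1.12 × 10^-2)²/(6.8 × 10^-5) = 1.86 M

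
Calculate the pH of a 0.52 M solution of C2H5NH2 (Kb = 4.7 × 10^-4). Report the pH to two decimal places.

C2H5NH2 + H2O ⇌ C2H5NH3+ + OH-
Kb = x²/(0.52 − x) = 4.7 × 10^-4
Since Kb ≪ C₀, x ≈ √(Kb·C₀) = 1.56 × 10^-2 M.
Check: 3% ionized — well under 5%, approximation valid.
pOH = 1.81, so pH = 14.00 − pOH = 12.19

pH = 12.19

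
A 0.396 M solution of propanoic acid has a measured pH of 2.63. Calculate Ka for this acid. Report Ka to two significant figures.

Ka = 1.4 × 10^-5

[H+] = 10^(-2.63) = 2.34 × 10^-3 M
At equilibrium [HA] = 0.396 − 2.34 × 10^-3 = 3.94 × 10^-1 M
Ka = [H+][A-]/[HA] = (2.34 × 10^-3)² / 3.94 × 10^-1 = 1.4 × 10^-5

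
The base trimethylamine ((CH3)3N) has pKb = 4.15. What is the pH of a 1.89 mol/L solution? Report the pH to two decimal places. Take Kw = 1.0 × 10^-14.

(CH3)3N + H2O ⇌ (CH3)3NH+ + OH-
Kb = 10^(−4.15) = 7.08 × 10^-5
From the ICE table, Kb = [OH-]²/(1.89 − [OH-]) = 7.08 × 10^-5.
Assume [OH-] ≪ 1.89: [OH-] ≈ √(7.08 × 10^-5 × 1.89) = 1.16 × 10^-2 M
pOH = 1.94, so pH = 14.00 − pOH = 12.06

pH = 12.06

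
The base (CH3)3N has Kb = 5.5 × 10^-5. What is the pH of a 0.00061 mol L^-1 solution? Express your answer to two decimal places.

(CH3)3N + H2O ⇌ (CH3)3NH+ + OH-
From the ICE table, Kb = [OH-]²/(0.00061 − [OH-]) = 5.5 × 10^-5.
Here C₀/Kb ≈ 11.1, so the small-[OH-] approximation fails. Use the quadratic:
[OH-] = [−5.5e-05 + √(5.5e-05² + 1.34e-07)]/2 = 1.58 × 10^-4 M
pOH = 3.80, so pH = 14.00 − pOH = 10.20

pH = 10.20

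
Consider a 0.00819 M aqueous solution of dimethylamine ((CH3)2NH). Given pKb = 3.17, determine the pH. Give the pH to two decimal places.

pH = 11.31

(CH3)2NH + H2O ⇌ (CH3)2NH2+ + OH-
Kb = 10^(−3.17) = 6.76 × 10^-4
Let x = [OH-] at equilibrium. Kb = x²/(0.00819 − x).
x is not negligible relative to C₀; solve x² + 0.000676·x − 5.54e-06 = 0.
x = [−0.000676 + √(0.000676² + 2.21e-05)]/2 = 2.04 × 10^-3 M
pOH = 2.69, so pH = 14.00 − pOH = 11.31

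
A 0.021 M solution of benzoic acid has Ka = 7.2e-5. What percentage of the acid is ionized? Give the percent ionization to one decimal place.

C6H5COOH ⇌ C6H5COO- + H+; let x = [H+] at equilibrium.
Ka = x²/(C₀ − x); solving the quadratic gives x = 1.19 × 10^-3 M.
Fraction ionized = 1.19 × 10^-3 / 0.021 = 0.0567 → 5.7%

5.7%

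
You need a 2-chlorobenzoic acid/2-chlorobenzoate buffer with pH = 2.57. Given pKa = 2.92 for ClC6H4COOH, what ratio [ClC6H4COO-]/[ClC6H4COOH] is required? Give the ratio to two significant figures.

pH = pKa + log(r) ⇒ log(r) = 2.57 − 2.92 = -0.35
r = [ClC6H4COO-]/[ClC6H4COOH] = 10^(-0.35) = 0.447

ratio = 0.45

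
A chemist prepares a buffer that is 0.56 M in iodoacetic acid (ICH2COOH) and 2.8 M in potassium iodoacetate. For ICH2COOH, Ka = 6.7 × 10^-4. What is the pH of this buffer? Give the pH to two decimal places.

pH = 3.87

pKa = −log(6.7 × 10^-4) = 3.174
pH = pKa + log([A⁻]/[HA]) = 3.174 + log(2.8/0.56)
pH = 3.174 + (+0.699) = 3.87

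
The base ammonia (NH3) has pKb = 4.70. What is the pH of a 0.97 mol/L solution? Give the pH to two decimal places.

NH3 + H2O ⇌ NH4+ + OH-
Kb = 10^(−4.70) = 2.00 × 10^-5
Kb = [OH-]²/(0.97 − [OH-]) = 2.00 × 10^-5
Neglecting [OH-] in the denominator: [OH-] = √(2.00 × 10^-5 × 0.97) = 4.40 × 10^-3 M
pOH = 2.36, so pH = 14.00 − pOH = 11.64

pH = 11.64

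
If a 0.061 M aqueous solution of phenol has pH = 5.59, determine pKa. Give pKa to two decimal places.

[H+] = 10^(-5.59) = 2.57 × 10^-6 M
At equilibrium [HA] = 0.061 − 2.57 × 10^-6 = 6.10 × 10^-2 M
Ka = [H+][A-]/[HA] = (2.57 × 10^-6)² / 6.10 × 10^-2 = 1.08 × 10^-10
pKa = -log(1.08 × 10^-10) = 9.97

pKa = 9.97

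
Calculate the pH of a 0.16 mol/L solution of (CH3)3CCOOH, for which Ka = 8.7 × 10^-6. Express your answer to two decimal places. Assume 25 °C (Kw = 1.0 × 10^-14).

(CH3)3CCOOH ⇌ (CH3)3CCOO- + H+
Ka = x²/(0.16 − x) = 8.7 × 10^-6
Assume x ≪ 0.16: x ≈ √(8.7 × 10^-6 × 0.16) = 1.18 × 10^-3 M
Check: 0.74% ionized — well under 5%, approximation valid.
pH = −log(1.18 × 10^-3) = 2.93

pH = 2.93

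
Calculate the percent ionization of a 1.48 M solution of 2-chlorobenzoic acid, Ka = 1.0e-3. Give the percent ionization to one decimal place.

ClC6H4COOH ⇌ ClC6H4COO- + H+; let x = [H+] at equilibrium.
x ≈ √(Ka·C₀) = √(1.0 × 10^-3 × 1.48) = 3.85 × 10^-2 M
% ionization = x/C₀ × 100% = 3.85 × 10^-2/1.48 × 100% = 2.6%

2.6%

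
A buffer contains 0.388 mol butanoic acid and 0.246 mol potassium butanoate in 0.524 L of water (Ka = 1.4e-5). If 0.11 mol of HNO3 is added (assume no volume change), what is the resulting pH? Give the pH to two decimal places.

pH = 4.29

After neutralization: n(CH3(CH2)2COOH) = 0.498 mol, n(CH3(CH2)2COO-) = 0.136 mol.
pKa = −log(1.4 × 10^-5) = 4.854
pH = pKa + log(n_CH3(CH2)2COO-/n_CH3(CH2)2COOH) = 4.854 + log(0.136/0.498) = 4.854 + (-0.564)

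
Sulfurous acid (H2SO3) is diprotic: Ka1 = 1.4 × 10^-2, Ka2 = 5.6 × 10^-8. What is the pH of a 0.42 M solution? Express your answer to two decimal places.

pH = 1.15

Ka1 ≫ Ka2, so treat the first dissociation as the only significant source of H+.
Ka1 = x²/(0.42 − x) = 1.4 × 10^-2
Solving the quadratic: x = (−Ka1 + √(Ka1² + 4·Ka1·C₀))/2 = 7.00 × 10^-2 M
pH = −log(7.00 × 10^-2) = 1.15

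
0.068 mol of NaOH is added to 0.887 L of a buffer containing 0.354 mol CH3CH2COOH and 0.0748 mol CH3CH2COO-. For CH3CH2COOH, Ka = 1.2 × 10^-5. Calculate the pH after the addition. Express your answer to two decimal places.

OH- converts CH3CH2COOH to CH3CH2COO-: CH3CH2COOH → 0.286 mol, CH3CH2COO- → 0.143 mol.
pKa = −log(1.2 × 10^-5) = 4.921
pH = pKa + log(n_CH3CH2COO-/n_CH3CH2COOH) = 4.921 + log(0.143/0.286) = 4.921 + (-0.301)

pH = 4.62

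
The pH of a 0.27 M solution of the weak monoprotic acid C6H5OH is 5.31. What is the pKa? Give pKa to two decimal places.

pKa = 10.05

[H+] = 10^(-5.31) = 4.90 × 10^-6 M
At equilibrium [HA] = 0.27 − 4.90 × 10^-6 = 2.70 × 10^-1 M
Ka = [H+][A-]/[HA] = (4.90 × 10^-6)² / 2.70 × 10^-1 = 8.89 × 10^-11
pKa = -log(8.89 × 10^-11) = 10.05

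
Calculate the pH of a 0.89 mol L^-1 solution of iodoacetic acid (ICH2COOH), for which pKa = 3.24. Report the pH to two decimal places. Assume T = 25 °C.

pH = 1.65

ICH2COOH ⇌ ICH2COO- + H+
Ka = 10^(−3.24) = 5.75 × 10^-4
Ka = [H+]²/(0.89 − [H+]) = 5.75 × 10^-4
Neglecting [H+] in the denominator: [H+] = √(5.75 × 10^-4 × 0.89) = 2.26 × 10^-2 M
pH = −log(2.26 × 10^-2) = 1.65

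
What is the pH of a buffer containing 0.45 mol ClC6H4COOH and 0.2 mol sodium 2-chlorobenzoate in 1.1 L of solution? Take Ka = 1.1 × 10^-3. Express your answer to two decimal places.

pKa = −log(1.1 × 10^-3) = 2.959
Using pH = pKa + log([base]/[acid]) with [base]/[acid] = 0.2/0.45:
pH = 2.959 + (-0.352) = 2.61

pH = 2.61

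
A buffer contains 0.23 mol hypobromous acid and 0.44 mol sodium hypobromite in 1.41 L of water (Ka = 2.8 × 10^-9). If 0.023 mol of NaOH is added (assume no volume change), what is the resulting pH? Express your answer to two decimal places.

pH = 8.90

After neutralization: n(HOBr) = 0.207 mol, n(OBr-) = 0.463 mol.
pKa = −log(2.8 × 10^-9) = 8.553
pH = pKa + log([A⁻]/[HA]) = 8.553 + log(0.463/0.207) = 8.553 +0.350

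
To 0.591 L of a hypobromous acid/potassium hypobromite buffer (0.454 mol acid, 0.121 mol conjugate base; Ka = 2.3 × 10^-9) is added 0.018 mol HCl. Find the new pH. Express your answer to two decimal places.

pH = 7.98

Added H+ converts OBr- to HOBr: HOBr → 0.472 mol, OBr- → 0.103 mol.
pKa = −log(2.3 × 10^-9) = 8.638
Henderson–Hasselbalch with mole ratio 0.103/0.472: pH = 8.638 + (-0.661)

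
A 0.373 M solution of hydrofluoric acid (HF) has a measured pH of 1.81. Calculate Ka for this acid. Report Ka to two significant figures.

Ka = 6.7 × 10^-4

[H+] = 10^(-1.81) = 1.55 × 10^-2 M
At equilibrium [HA] = 0.373 − 1.55 × 10^-2 = 3.57 × 10^-1 M
Ka = [H+][A-]/[HA] = (1.55 × 10^-2)² / 3.57 × 10^-1 = 6.7 × 10^-4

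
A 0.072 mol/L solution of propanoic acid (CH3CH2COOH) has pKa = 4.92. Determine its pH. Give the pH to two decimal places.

pH = 3.03

CH3CH2COOH ⇌ CH3CH2COO- + H+
Ka = 10^(−4.92) = 1.20 × 10^-5
Ka = x²/(0.072 − x) = 1.20 × 10^-5
Neglecting x in the denominator: x = √(1.20 × 10^-5 × 0.072) = 9.30 × 10^-4 M
Check: 1.3% ionized — well under 5%, approximation valid.
pH = −log(9.30 × 10^-4) = 3.03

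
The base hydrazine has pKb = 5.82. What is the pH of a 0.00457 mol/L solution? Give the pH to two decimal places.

pH = 9.92

N2H4 + H2O ⇌ N2H5+ + OH-
Kb = 10^(−5.82) = 1.51 × 10^-6
Kb = [OH-]²/(0.00457 − [OH-]) = 1.51 × 10^-6
Neglecting [OH-] in the denominator: [OH-] = √(1.51 × 10^-6 × 0.00457) = 8.31 × 10^-5 M
Check: 1.8% ionized — well under 5%, approximation valid.
pOH = 4.08, so pH = 14.00 − pOH = 9.92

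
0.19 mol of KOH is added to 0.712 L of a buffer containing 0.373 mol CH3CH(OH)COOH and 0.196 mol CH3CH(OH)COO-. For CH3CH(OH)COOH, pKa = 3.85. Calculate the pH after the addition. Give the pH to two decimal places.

OH- converts CH3CH(OH)COOH to CH3CH(OH)COO-: CH3CH(OH)COOH → 0.183 mol, CH3CH(OH)COO- → 0.386 mol.
pH = pKa + log([A⁻]/[HA]) = 3.85 + log(0.386/0.183) = 3.85 +0.324

pH = 4.17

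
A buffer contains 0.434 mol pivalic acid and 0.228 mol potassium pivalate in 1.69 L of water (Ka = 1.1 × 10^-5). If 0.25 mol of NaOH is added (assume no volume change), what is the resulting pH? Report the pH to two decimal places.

pH = 5.37

After neutralization: n((CH3)3CCOOH) = 0.184 mol, n((CH3)3CCOO-) = 0.478 mol.
pKa = −log(1.1 × 10^-5) = 4.959
Henderson–Hasselbalch with mole ratio 0.478/0.184: pH = 4.959 + (+0.415)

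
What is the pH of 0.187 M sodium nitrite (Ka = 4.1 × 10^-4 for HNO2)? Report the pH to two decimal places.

NO2- is the conjugate base of the weak acid HNO2.
Kb = Kw/Ka = 1.0×10^-14 / 4.1 × 10^-4 = 2.44 × 10^-11
Kb = [OH-]²/(0.187 − [OH-]) = 2.44 × 10^-11
Since Kb ≪ C₀, [OH-] ≈ √(Kb·C₀) = 2.14 × 10^-6 M.
pOH = 5.67, so pH = 14.00 − pOH = 8.33

pH = 8.33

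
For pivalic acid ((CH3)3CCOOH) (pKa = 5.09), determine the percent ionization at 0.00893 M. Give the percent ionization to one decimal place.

3.0%

(CH3)3CCOOH ⇌ (CH3)3CCOO- + H+; let x = [H+] at equilibrium.
Ka = 10^(−5.09) = 8.13 × 10^-6
x ≈ √(Ka·C₀) = √(8.13 × 10^-6 × 0.00893) = 2.69 × 10^-4 M
% ionization = x/C₀ × 100% = 2.69 × 10^-4/0.00893 × 100% = 3.0%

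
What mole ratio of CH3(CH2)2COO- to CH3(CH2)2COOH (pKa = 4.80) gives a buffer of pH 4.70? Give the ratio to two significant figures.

ratio = 0.79

pH = pKa + log(r) ⇒ log(r) = 4.70 − 4.80 = -0.10
r = [CH3(CH2)2COO-]/[CH3(CH2)2COOH] = 10^(-0.10) = 0.794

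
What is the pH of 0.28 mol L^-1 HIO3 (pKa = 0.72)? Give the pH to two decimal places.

HIO3 ⇌ IO3- + H+
Ka = 10^(−0.72) = 1.91 × 10^-1
Ka = [H+]²/(0.28 − [H+]) = 1.91 × 10^-1
[H+] is not negligible relative to C₀; solve [H+]² + 0.191·[H+] − 0.0535 = 0.
[H+] = (−Ka + √(Ka² + 4·Ka·C₀))/2 = 1.55 × 10^-1 M
pH = −log(1.55 × 10^-1) = 0.81

pH = 0.81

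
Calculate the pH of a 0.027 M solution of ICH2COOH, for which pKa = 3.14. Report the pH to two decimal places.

ICH2COOH ⇌ ICH2COO- + H+
Ka = 10^(−3.14) = 7.24 × 10^-4
From the ICE table, Ka = [H+]²/(0.027 − [H+]) = 7.24 × 10^-4.
[H+] is not negligible relative to C₀; solve [H+]² + 0.000724·[H+] − 1.95e-05 = 0.
[H+] = (−Ka + √(Ka² + 4·Ka·C₀))/2 = 4.07 × 10^-3 M
pH = −log[H+] = −log(4.07 × 10^-3) = 2.39

pH = 2.39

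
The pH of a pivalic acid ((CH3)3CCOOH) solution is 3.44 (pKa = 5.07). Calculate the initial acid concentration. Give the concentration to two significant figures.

C₀ = 1.6 × 10^-2 M

[H+] = 10^(-3.44) = 3.63 × 10^-4 M = x
Ka = 10^(−5.07) = 8.51 × 10^-6
Ka = x²/(C₀ − x) ⇒ C₀ = x + x²/Ka
C₀ = 3.63 × 10^-4 + (3.63 × 10^-4)²/(8.51 × 10^-6) = 1.58 × 10^-2 M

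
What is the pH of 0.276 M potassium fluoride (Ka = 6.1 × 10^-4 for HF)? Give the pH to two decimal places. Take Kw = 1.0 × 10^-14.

F- is the conjugate base of the weak acid HF.
Kb = Kw/Ka = 1.0×10^-14 / 6.1 × 10^-4 = 1.64 × 10^-11
Let x = [OH-] at equilibrium. Kb = x²/(0.276 − x).
Assume x ≪ 0.276: x ≈ √(1.64 × 10^-11 × 0.276) = 2.13 × 10^-6 M
Check: 0.00077% ionized — well under 5%, approximation valid.
pOH = −log(2.13 × 10^-6) = 5.67; pH = 14.00 − 5.67 = 8.33

pH = 8.33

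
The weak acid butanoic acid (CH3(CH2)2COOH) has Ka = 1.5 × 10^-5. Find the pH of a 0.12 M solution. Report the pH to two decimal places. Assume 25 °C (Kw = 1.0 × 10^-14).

CH3(CH2)2COOH ⇌ CH3(CH2)2COO- + H+
Ka = [H+]²/(0.12 − [H+]) = 1.5 × 10^-5
Assume [H+] ≪ 0.12: [H+] ≈ √(1.5 × 10^-5 × 0.12) = 1.34 × 10^-3 M
pH = −log[H+] = −log(1.34 × 10^-3) = 2.87

pH = 2.87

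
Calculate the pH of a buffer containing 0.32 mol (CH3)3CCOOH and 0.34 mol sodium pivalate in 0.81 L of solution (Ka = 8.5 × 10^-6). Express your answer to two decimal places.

pKa = −log(8.5 × 10^-6) = 5.071
Using pH = pKa + log([base]/[acid]) with [base]/[acid] = 0.34/0.32:
pH = 5.071 + (+0.026) = 5.10

pH = 5.10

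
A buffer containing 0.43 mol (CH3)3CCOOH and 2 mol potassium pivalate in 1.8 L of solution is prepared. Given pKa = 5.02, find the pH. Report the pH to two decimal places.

Henderson–Hasselbalch: pH = pKa + log([(CH3)3CCOO-]/[(CH3)3CCOOH]) = 5.02 + log(2/0.43)
pH = 5.02 + (+0.668) = 5.69

pH = 5.69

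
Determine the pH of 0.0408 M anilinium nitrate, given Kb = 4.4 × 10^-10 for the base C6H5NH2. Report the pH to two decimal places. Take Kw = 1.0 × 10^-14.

C6H5NH3+ is the conjugate acid of the weak base C6H5NH2.
Ka = Kw/Kb = 1.0×10^-14 / 4.4 × 10^-10 = 2.27 × 10^-5
Let x = [H+] at equilibrium. Ka = x²/(0.0408 − x).
Assume x ≪ 0.0408: x ≈ √(2.27 × 10^-5 × 0.0408) = 9.62 × 10^-4 M
pH = −log(9.62 × 10^-4) = 3.02

pH = 3.02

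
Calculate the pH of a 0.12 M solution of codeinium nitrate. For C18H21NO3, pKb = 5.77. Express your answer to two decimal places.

pH = 4.58

C18H22NO3+ is the conjugate acid of the weak base C18H21NO3.
Kb = 10^(−5.77) = 1.70 × 10^-6
Ka = Kw/Kb = 1.0×10^-14 / 1.70 × 10^-6 = 5.88 × 10^-9
From the ICE table, Ka = x²/(0.12 − x) = 5.88 × 10^-9.
Assume x ≪ 0.12: x ≈ √(5.88 × 10^-9 × 0.12) = 2.66 × 10^-5 M
pH = −log(2.66 × 10^-5) = 4.58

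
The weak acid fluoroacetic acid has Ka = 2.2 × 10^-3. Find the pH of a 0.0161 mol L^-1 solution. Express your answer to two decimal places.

FCH2COOH ⇌ FCH2COO- + H+
Ka = [H+]²/(0.0161 − [H+]) = 2.2 × 10^-3
The 5% rule fails; solving [H+]² + Ka·[H+] − Ka·C₀ = 0 exactly:
[H+] = [−0.0022 + √(0.0022² + 0.000142)]/2 = 4.95 × 10^-3 M
pH = −log[H+] = −log(4.95 × 10^-3) = 2.31

pH = 2.31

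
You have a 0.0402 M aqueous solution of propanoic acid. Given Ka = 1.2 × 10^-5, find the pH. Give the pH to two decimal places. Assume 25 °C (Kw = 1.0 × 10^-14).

pH = 3.16

CH3CH2COOH ⇌ CH3CH2COO- + H+
Ka = [H+]²/(0.0402 − [H+]) = 1.2 × 10^-5
Neglecting [H+] in the denominator: [H+] = √(1.2 × 10^-5 × 0.0402) = 6.95 × 10^-4 M
Check: 1.7% ionized — well under 5%, approximation valid.
pH = −log(6.95 × 10^-4) = 3.16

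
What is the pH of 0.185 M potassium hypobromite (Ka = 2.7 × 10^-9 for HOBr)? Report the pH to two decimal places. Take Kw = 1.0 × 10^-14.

pH = 10.92

OBr- is the conjugate base of the weak acid HOBr.
Kb = Kw/Ka = 1.0×10^-14 / 2.7 × 10^-9 = 3.70 × 10^-6
Kb = [OH-]²/(0.185 − [OH-]) = 3.70 × 10^-6
Neglecting [OH-] in the denominator: [OH-] = √(3.70 × 10^-6 × 0.185) = 8.27 × 10^-4 M
([OH-]/C₀ = 0.45% < 5%, so the approximation holds.)
pOH = −log(8.27 × 10^-4) = 3.08; pH = 14.00 − 3.08 = 10.92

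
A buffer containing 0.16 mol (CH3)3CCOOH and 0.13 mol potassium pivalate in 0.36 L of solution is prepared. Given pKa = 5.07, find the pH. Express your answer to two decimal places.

pH = 4.98

Using pH = pKa + log([base]/[acid]) with [base]/[acid] = 0.13/0.16:
pH = 5.07 + (-0.090) = 4.98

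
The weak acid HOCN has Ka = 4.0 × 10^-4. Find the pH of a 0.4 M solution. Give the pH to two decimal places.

HOCN ⇌ OCN- + H+
From the ICE table, Ka = [H+]²/(0.4 − [H+]) = 4.0 × 10^-4.
Neglecting [H+] in the denominator: [H+] = √(4.0 × 10^-4 × 0.4) = 1.26 × 10^-2 M
pH = −log[H+] = −log(1.26 × 10^-2) = 1.90

pH = 1.90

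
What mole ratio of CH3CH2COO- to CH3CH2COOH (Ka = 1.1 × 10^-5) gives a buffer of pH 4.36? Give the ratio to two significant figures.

pKa = -log(1.1 × 10^-5) = 4.959
pH = pKa + log(r) ⇒ log(r) = 4.36 − 4.959 = -0.599
r = [CH3CH2COO-]/[CH3CH2COOH] = 10^(-0.599) = 0.252

ratio = 0.25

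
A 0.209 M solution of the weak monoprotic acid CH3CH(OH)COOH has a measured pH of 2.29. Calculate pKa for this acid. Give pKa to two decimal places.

[H+] = 10^(-2.29) = 5.13 × 10^-3 M
At equilibrium [HA] = 0.209 − 5.13 × 10^-3 = 2.04 × 10^-1 M
Ka = [H+][A-]/[HA] = (5.13 × 10^-3)² / 2.04 × 10^-1 = 1.29 × 10^-4
pKa = -log(1.29 × 10^-4) = 3.89

pKa = 3.89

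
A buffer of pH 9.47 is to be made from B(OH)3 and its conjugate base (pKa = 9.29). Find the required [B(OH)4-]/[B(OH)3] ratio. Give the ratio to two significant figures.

ratio = 1.5

pH = pKa + log(r) ⇒ log(r) = 9.47 − 9.29 = +0.18
r = [B(OH)4-]/[B(OH)3] = 10^(+0.18) = 1.51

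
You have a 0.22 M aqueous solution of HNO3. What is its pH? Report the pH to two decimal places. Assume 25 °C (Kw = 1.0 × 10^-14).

HNO3 is a strong acid and dissociates completely, so [H+] = 0.22 M.
pH = -log(0.22) = 0.66

pH = 0.66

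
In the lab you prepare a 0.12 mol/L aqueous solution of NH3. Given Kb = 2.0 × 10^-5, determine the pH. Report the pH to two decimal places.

pH = 11.19

NH3 + H2O ⇌ NH4+ + OH-
From the ICE table, Kb = [OH-]²/(0.12 − [OH-]) = 2.0 × 10^-5.
Assume [OH-] ≪ 0.12: [OH-] ≈ √(2.0 × 10^-5 × 0.12) = 1.55 × 10^-3 M
([OH-]/C₀ = 1.3% < 5%, so the approximation holds.)
pOH = −log(1.55 × 10^-3) = 2.81; pH = 14.00 − 2.81 = 11.19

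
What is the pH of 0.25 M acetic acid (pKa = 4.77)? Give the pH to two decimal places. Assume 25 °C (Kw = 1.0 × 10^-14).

CH3COOH ⇌ CH3COO- + H+
Ka = 10^(−4.77) = 1.70 × 10^-5
From the ICE table, Ka = [H+]²/(0.25 − [H+]) = 1.70 × 10^-5.
Since Ka ≪ C₀, [H+] ≈ √(Ka·C₀) = 2.06 × 10^-3 M.
pH = −log(2.06 × 10^-3) = 2.69

pH = 2.69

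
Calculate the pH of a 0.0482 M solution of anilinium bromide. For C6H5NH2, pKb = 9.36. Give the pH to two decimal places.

pH = 2.98

C6H5NH3+ is the conjugate acid of the weak base C6H5NH2.
Kb = 10^(−9.36) = 4.37 × 10^-10
Ka = Kw/Kb = 1.0×10^-14 / 4.37 × 10^-10 = 2.29 × 10^-5
Ka = x²/(0.0482 − x) = 2.29 × 10^-5
Assume x ≪ 0.0482: x ≈ √(2.29 × 10^-5 × 0.0482) = 1.05 × 10^-3 M
Check: 2.2% ionized — well under 5%, approximation valid.
pH = −log[H+] = −log(1.05 × 10^-3) = 2.98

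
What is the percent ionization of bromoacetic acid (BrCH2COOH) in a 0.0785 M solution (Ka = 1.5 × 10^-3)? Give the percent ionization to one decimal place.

BrCH2COOH ⇌ BrCH2COO- + H+; let x = [H+] at equilibrium.
Solve x² + 0.0015x − 0.000118 = 0 → x = 1.01 × 10^-2 M
% ionization = x/C₀ × 100% = 1.01 × 10^-2/0.0785 × 100% = 12.9%

12.9%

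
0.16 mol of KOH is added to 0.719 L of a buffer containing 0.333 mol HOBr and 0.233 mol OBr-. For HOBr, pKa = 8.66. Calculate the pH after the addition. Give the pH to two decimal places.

OH- converts HOBr to OBr-: HOBr → 0.173 mol, OBr- → 0.393 mol.
pH = pKa + log([A⁻]/[HA]) = 8.66 + log(0.393/0.173) = 8.66 +0.356

pH = 9.02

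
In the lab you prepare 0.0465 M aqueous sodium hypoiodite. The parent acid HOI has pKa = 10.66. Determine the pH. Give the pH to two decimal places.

pH = 11.64

OI- is the conjugate base of the weak acid HOI.
Ka = 10^(−10.66) = 2.19 × 10^-11
Kb = Kw/Ka = 1.0×10^-14 / 2.19 × 10^-11 = 4.57 × 10^-4
From the ICE table, Kb = [OH-]²/(0.0465 − [OH-]) = 4.57 × 10^-4.
[OH-] is not negligible relative to C₀; solve [OH-]² + 0.000457·[OH-] − 2.13e-05 = 0.
[OH-] = [−0.000457 + √(0.000457² + 8.5e-05)]/2 = 4.39 × 10^-3 M
pOH = −log(4.39 × 10^-3) = 2.36; pH = 14.00 − 2.36 = 11.64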